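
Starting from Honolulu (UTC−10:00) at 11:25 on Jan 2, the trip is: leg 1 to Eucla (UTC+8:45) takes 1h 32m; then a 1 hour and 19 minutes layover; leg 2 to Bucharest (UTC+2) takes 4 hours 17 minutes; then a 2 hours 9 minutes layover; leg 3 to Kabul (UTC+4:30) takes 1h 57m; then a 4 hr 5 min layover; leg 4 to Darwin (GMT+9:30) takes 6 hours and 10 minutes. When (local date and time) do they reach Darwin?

Convert departure to UTC: 11:25 + 10:00 = 21:25 UTC on Jan 2.
Add 1 hour and 32 minutes leg 1 → 22:57 UTC.
Add 1 hour 19 minutes layover in Eucla → 00:16 UTC (Jan 3).
Add 4 hours and 17 minutes leg 2 → 04:33 UTC.
Add 2 hours and 9 minutes layover in Bucharest → 06:42 UTC.
Add 1 hour and 57 minutes leg 3 → 08:39 UTC.
Add 4 hours 5 minutes layover in Kabul → 12:44 UTC.
Add 6 hours 10 minutes leg 4 → 18:54 UTC.
Darwin is UTC+9:30, so local arrival = 18:54 + 9:30 = 04:24 on Jan 4.

04:24 on January 4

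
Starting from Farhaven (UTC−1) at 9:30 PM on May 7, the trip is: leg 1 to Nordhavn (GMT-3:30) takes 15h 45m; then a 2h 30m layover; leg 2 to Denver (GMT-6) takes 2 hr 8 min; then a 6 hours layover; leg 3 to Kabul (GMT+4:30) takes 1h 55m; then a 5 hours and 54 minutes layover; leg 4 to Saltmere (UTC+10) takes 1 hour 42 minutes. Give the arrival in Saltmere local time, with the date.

8:24 PM on May 9

Convert departure to UTC: 9:30 PM + 1:00 = 10:30 PM UTC on May 7.
Add 15 hours 45 minutes leg 1 → 2:15 PM UTC (May 8).
Add 2 hours 30 minutes layover in Nordhavn → 4:45 PM UTC.
Add 2 hours and 8 minutes leg 2 → 6:53 PM UTC.
Add 6 hours layover in Denver → 12:53 AM UTC (May 9).
Add 1 hour 55 minutes leg 3 → 2:48 AM UTC.
Add 5 hours and 54 minutes layover in Kabul → 8:42 AM UTC.
Add 1 hour and 42 minutes leg 4 → 10:24 AM UTC.
Saltmere is UTC+10:00, so local arrival = 10:24 AM + 10:00 = 8:24 PM on May 9.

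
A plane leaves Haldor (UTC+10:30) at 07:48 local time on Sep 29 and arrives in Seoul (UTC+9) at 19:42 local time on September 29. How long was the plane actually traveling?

13 hours 24 minutes

Seoul is 1:30 behind Haldor.
Clock-face elapsed time (ignoring zones) is 11 hours 54 minutes.
Actual elapsed = 11 hours 54 minutes + 1:30 = 13 hours 24 minutes.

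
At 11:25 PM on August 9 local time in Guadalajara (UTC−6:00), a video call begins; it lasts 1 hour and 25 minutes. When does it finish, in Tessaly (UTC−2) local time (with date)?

4:50 AM on Aug 10

Convert start to UTC: 11:25 PM + 6:00 = 5:25 AM UTC on Aug 10.
Add 1 hour and 25 minutes duration → 6:50 AM UTC.
Tessaly is UTC−2:00, so local end time = 6:50 AM − 2:00 = 4:50 AM on Aug 10.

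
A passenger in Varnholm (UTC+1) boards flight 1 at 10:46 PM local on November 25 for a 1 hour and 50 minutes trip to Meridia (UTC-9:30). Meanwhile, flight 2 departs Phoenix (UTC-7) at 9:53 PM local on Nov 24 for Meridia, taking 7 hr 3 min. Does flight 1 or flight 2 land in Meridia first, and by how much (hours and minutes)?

the second, by 11 hours 40 minutes

Flight 1 in UTC: 10:46 PM − 1:00 = 9:46 PM on Nov 25.
+1 hour 50 minutes → arrive 11:36 PM UTC on Nov 25.
Flight 2 in UTC: 9:53 PM + 7:00 = 4:53 AM on Nov 25.
+7 hours and 3 minutes → arrive 11:56 AM UTC on Nov 25.
Flight 2 lands earlier by 11 hours 40 minutes.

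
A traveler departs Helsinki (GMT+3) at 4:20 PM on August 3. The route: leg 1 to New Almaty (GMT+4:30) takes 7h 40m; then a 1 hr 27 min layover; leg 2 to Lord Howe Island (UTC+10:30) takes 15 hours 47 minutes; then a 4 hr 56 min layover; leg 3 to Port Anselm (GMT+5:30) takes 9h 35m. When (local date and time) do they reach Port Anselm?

Convert departure to UTC: 4:20 PM − 3:00 = 1:20 PM UTC on Aug 3.
Add 7 hours and 40 minutes leg 1 → 9:00 PM UTC.
Add 1 hour 27 minutes layover in New Almaty → 10:27 PM UTC.
Add 15 hours and 47 minutes leg 2 → 2:14 PM UTC (Aug 4).
Add 4 hours and 56 minutes layover in Lord Howe Island → 7:10 PM UTC.
Add 9 hours and 35 minutes leg 3 → 4:45 AM UTC (Aug 5).
Port Anselm is UTC+5:30, so local arrival = 4:45 AM + 5:30 = 10:15 AM on Aug 5.

10:15 AM on August 5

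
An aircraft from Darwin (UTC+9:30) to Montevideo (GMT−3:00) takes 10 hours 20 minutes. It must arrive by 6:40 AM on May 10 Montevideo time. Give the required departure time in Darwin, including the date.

Target arrival in UTC: 6:40 AM + 3:00 = 9:40 AM on May 10.
Subtract 10 hours 20 minutes → departure 11:20 PM UTC on May 9.
Darwin is UTC+9:30: 11:20 PM + 9:30 = 8:50 AM on May 10.

8:50 AM on May 10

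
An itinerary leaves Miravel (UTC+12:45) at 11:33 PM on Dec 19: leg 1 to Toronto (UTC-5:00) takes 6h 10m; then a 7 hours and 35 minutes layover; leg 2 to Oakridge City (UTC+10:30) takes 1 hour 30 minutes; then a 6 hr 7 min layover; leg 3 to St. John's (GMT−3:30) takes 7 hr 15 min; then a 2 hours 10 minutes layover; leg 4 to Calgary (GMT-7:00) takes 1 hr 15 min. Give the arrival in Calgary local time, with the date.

Convert departure to UTC: 11:33 PM − 12:45 = 10:48 AM UTC on Dec 19.
Add 6 hours and 10 minutes leg 1 → 4:58 PM UTC.
Add 7 hours 35 minutes layover in Toronto → 12:33 AM UTC (Dec 20).
Add 1 hour and 30 minutes leg 2 → 2:03 AM UTC.
Add 6 hours 7 minutes layover in Oakridge City → 8:10 AM UTC.
Add 7 hours 15 minutes leg 3 → 3:25 PM UTC.
Add 2 hours 10 minutes layover in St. John's → 5:35 PM UTC.
Add 1 hour and 15 minutes leg 4 → 6:50 PM UTC.
Calgary is UTC−7:00, so local arrival = 6:50 PM − 7:00 = 11:50 AM on Dec 20.

11:50 AM on Dec 20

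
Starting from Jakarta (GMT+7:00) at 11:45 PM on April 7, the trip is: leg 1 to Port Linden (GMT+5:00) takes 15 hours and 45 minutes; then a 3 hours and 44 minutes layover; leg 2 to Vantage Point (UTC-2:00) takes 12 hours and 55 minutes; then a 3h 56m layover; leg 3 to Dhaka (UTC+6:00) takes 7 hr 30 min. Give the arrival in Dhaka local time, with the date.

6:35 PM on Apr 9

Convert departure to UTC: 11:45 PM − 7:00 = 4:45 PM UTC on Apr 7.
Add 15 hours 45 minutes leg 1 → 8:30 AM UTC (Apr 8).
Add 3 hours 44 minutes layover in Port Linden → 12:14 PM UTC.
Add 12 hours and 55 minutes leg 2 → 1:09 AM UTC (Apr 9).
Add 3 hours 56 minutes layover in Vantage Point → 5:05 AM UTC.
Add 7 hours and 30 minutes leg 3 → 12:35 PM UTC.
Dhaka is UTC+6:00, so local arrival = 12:35 PM + 6:00 = 6:35 PM on Apr 9.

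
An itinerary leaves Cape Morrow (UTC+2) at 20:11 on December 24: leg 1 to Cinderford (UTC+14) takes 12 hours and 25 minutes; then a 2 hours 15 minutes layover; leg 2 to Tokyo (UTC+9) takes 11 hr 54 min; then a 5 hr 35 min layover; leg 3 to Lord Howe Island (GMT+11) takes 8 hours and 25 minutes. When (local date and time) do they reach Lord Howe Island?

21:45 on December 26

Convert departure to UTC: 20:11 − 2:00 = 18:11 UTC on Dec 24.
Add 12 hours 25 minutes leg 1 → 06:36 UTC (Dec 25).
Add 2 hours and 15 minutes layover in Cinderford → 08:51 UTC.
Add 11 hours and 54 minutes leg 2 → 20:45 UTC.
Add 5 hours and 35 minutes layover in Tokyo → 02:20 UTC (Dec 26).
Add 8 hours and 25 minutes leg 3 → 10:45 UTC.
Lord Howe Island is UTC+11:00, so local arrival = 10:45 + 11:00 = 21:45 on Dec 26.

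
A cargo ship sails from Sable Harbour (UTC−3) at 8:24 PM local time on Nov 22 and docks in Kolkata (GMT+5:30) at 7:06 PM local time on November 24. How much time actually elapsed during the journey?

38 hours 12 minutes

Departure in UTC: 8:24 PM + 3:00 = 11:24 PM on Nov 22.
Arrival in UTC: 7:06 PM − 5:30 = 1:36 PM on Nov 24.
Elapsed = 1:36 PM − 11:24 PM (+2 days) = 38 hours 12 minutes.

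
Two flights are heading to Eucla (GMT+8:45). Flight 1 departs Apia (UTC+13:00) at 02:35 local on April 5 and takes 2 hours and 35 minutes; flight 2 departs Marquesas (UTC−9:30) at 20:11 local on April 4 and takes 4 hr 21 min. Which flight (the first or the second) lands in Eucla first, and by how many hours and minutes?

the first, by 17 hours 52 minutes

Flight 1 in UTC: 02:35 − 13:00 = 13:35 on Apr 4.
+2 hours 35 minutes → arrive 16:10 UTC on Apr 4.
Flight 2 in UTC: 20:11 + 9:30 = 05:41 on Apr 5.
+4 hours 21 minutes → arrive 10:02 UTC on Apr 5.
Flight 1 lands earlier by 17 hours 52 minutes.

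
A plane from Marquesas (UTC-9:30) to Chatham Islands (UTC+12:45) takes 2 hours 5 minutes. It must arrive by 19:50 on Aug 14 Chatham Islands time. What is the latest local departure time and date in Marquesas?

19:30 on August 13

Target arrival in UTC: 19:50 − 12:45 = 07:05 on Aug 14.
Subtract 2 hours 5 minutes → departure 05:00 UTC on Aug 14.
Marquesas is UTC−9:30: 05:00 − 9:30 = 19:30 on Aug 13.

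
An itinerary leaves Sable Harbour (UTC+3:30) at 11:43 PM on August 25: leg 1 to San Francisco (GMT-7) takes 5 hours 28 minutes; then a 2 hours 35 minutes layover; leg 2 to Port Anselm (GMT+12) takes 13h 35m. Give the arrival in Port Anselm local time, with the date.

5:51 AM on August 27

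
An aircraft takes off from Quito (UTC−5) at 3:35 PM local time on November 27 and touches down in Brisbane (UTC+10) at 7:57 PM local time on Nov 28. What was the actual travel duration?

13 hours 22 minutes

Departure in UTC: 3:35 PM + 5:00 = 8:35 PM on Nov 27.
Arrival in UTC: 7:57 PM − 10:00 = 9:57 AM on Nov 28.
Elapsed = 9:57 AM − 8:35 PM (+1 day) = 13 hours 22 minutes.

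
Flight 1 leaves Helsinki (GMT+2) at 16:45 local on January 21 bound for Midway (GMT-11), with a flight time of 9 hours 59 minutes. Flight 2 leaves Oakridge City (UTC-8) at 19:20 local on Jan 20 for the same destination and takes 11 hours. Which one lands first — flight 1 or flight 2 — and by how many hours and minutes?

Flight 1 in UTC: 16:45 − 2:00 = 14:45 on Jan 21.
+9 hours 59 minutes → arrive 00:44 UTC on Jan 22.
Flight 2 in UTC: 19:20 + 8:00 = 03:20 on Jan 21.
+11 hours → arrive 14:20 UTC on Jan 21.
Flight 2 lands earlier by 10 hours 24 minutes.

the second, by 10 hours 24 minutes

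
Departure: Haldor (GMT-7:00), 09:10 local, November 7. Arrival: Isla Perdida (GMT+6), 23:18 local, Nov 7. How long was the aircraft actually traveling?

1 hour 8 minutes

Departure in UTC: 09:10 + 7:00 = 16:10 on Nov 7.
Arrival in UTC: 23:18 − 6:00 = 17:18 on Nov 7.
Elapsed = 17:18 − 16:10 = 1 hour 8 minutes.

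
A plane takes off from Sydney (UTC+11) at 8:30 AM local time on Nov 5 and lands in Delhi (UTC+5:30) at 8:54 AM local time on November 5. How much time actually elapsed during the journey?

5 hours 54 minutes

Delhi is 5:30 behind Sydney.
Clock-face elapsed time (ignoring zones) is 24 minutes.
Actual elapsed = 24 minutes + 5:30 = 5 hours 54 minutes.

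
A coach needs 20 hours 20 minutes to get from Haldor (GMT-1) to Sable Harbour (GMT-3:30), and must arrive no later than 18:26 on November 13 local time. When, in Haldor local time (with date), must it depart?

Target arrival in UTC: 18:26 + 3:30 = 21:56 on Nov 13.
Subtract 20 hours and 20 minutes → departure 01:36 UTC on Nov 13.
Haldor is UTC−1:00: 01:36 − 1:00 = 00:36 on Nov 13.

00:36 on Nov 13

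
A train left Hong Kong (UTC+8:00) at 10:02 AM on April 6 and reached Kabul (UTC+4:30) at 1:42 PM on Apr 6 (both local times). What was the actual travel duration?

Kabul is 3:30 behind Hong Kong.
Clock-face elapsed time (ignoring zones) is 3 hours 40 minutes.
Actual elapsed = 3 hours 40 minutes + 3:30 = 7 hours 10 minutes.

7 hours 10 minutes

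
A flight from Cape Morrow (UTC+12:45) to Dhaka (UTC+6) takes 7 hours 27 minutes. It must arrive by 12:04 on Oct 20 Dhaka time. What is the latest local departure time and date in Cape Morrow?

11:22 on October 20

Target arrival in UTC: 12:04 − 6:00 = 06:04 on Oct 20.
Subtract 7 hours and 27 minutes → departure 22:37 UTC on Oct 19.
Cape Morrow is UTC+12:45: 22:37 + 12:45 = 11:22 on Oct 20.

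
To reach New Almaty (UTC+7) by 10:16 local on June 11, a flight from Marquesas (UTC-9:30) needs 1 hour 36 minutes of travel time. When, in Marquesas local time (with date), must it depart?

Target arrival in UTC: 10:16 − 7:00 = 03:16 on Jun 11.
Subtract 1 hour 36 minutes → departure 01:40 UTC on Jun 11.
Marquesas is UTC−9:30: 01:40 − 9:30 = 16:10 on Jun 10.

16:10 on June 10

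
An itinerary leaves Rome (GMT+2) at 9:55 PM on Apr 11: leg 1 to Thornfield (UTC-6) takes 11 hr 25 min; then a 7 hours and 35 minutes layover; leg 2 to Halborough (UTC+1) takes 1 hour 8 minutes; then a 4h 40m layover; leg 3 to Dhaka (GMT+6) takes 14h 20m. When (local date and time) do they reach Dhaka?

5:03 PM on April 13

Convert departure to UTC: 9:55 PM − 2:00 = 7:55 PM UTC on Apr 11.
Add 11 hours 25 minutes leg 1 → 7:20 AM UTC (Apr 12).
Add 7 hours 35 minutes layover in Thornfield → 2:55 PM UTC.
Add 1 hour 8 minutes leg 2 → 4:03 PM UTC.
Add 4 hours and 40 minutes layover in Halborough → 8:43 PM UTC.
Add 14 hours 20 minutes leg 3 → 11:03 AM UTC (Apr 13).
Dhaka is UTC+6:00, so local arrival = 11:03 AM + 6:00 = 5:03 PM on Apr 13.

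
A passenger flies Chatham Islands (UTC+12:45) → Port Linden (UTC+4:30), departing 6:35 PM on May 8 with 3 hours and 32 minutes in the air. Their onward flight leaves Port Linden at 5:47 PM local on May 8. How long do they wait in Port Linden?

3 hours 55 minutes

Convert departure to UTC: 6:35 PM − 12:45 = 5:50 AM UTC on May 8.
Add 3 hours 32 minutes flight time → 9:22 AM UTC.
Port Linden is UTC+4:30, so local arrival = 9:22 AM + 4:30 = 1:52 PM on May 8.
Layover = 5:47 PM − 1:52 PM = 3 hours 55 minutes.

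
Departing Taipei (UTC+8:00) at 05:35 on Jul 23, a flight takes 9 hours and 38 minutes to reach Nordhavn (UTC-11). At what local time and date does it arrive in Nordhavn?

20:13 on Jul 22

Convert departure to UTC: 05:35 − 8:00 = 21:35 UTC on Jul 22.
Add 9 hours and 38 minutes travel time → 07:13 UTC (Jul 23).
Nordhavn is UTC−11:00, so local arrival = 07:13 − 11:00 = 20:13 on Jul 22.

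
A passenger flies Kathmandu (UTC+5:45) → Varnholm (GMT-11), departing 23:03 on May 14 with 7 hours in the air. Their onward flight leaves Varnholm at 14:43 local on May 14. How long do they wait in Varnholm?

1 hour 25 minutes

Convert departure to UTC: 23:03 − 5:45 = 17:18 UTC on May 14.
Add 7 hours flight time → 00:18 UTC (May 15).
Varnholm is UTC−11:00, so local arrival = 00:18 − 11:00 = 13:18 on May 14.
Layover = 14:43 − 13:18 = 1 hour 25 minutes.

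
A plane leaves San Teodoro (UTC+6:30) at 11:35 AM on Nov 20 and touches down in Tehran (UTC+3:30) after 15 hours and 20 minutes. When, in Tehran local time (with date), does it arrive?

11:55 PM on Nov 20

Convert departure to UTC: 11:35 AM − 6:30 = 5:05 AM UTC on Nov 20.
Add 15 hours and 20 minutes travel time → 8:25 PM UTC.
Tehran is UTC+3:30, so local arrival = 8:25 PM + 3:30 = 11:55 PM on Nov 20.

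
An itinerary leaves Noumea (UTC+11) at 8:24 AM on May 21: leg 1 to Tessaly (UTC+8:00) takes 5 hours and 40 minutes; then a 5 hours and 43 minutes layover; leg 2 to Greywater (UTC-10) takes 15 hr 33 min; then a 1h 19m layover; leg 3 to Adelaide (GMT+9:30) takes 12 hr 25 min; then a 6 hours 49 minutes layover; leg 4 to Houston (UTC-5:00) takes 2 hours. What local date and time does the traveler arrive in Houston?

5:53 PM on May 22

Convert departure to UTC: 8:24 AM − 11:00 = 9:24 PM UTC on May 20.
Add 5 hours and 40 minutes leg 1 → 3:04 AM UTC (May 21).
Add 5 hours 43 minutes layover in Tessaly → 8:47 AM UTC.
Add 15 hours 33 minutes leg 2 → 12:20 AM UTC (May 22).
Add 1 hour and 19 minutes layover in Greywater → 1:39 AM UTC.
Add 12 hours and 25 minutes leg 3 → 2:04 PM UTC.
Add 6 hours 49 minutes layover in Adelaide → 8:53 PM UTC.
Add 2 hours leg 4 → 10:53 PM UTC.
Houston is UTC−5:00, so local arrival = 10:53 PM − 5:00 = 5:53 PM on May 22.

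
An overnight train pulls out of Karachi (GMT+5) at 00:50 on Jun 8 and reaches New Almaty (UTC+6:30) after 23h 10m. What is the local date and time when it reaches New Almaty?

01:30 on Jun 9

Convert departure to UTC: 00:50 − 5:00 = 19:50 UTC on Jun 7.
Add 23 hours and 10 minutes travel time → 19:00 UTC (Jun 8).
New Almaty is UTC+6:30, so local arrival = 19:00 + 6:30 = 01:30 on Jun 9.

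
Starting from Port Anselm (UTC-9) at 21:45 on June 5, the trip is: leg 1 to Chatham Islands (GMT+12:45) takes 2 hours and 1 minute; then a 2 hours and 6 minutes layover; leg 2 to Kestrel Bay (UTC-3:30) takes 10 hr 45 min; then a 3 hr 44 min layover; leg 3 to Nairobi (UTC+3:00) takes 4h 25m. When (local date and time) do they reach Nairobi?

Convert departure to UTC: 21:45 + 9:00 = 06:45 UTC on Jun 6.
Add 2 hours and 1 minute leg 1 → 08:46 UTC.
Add 2 hours 6 minutes layover in Chatham Islands → 10:52 UTC.
Add 10 hours and 45 minutes leg 2 → 21:37 UTC.
Add 3 hours 44 minutes layover in Kestrel Bay → 01:21 UTC (Jun 7).
Add 4 hours 25 minutes leg 3 → 05:46 UTC.
Nairobi is UTC+3:00, so local arrival = 05:46 + 3:00 = 08:46 on Jun 7.

08:46 on June 7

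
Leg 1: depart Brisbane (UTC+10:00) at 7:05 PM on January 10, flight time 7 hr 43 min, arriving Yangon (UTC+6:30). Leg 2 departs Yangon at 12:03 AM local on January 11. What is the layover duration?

45 minutes

Convert departure to UTC: 7:05 PM − 10:00 = 9:05 AM UTC on Jan 10.
Add 7 hours and 43 minutes flight time → 4:48 PM UTC.
Yangon is UTC+6:30, so local arrival = 4:48 PM + 6:30 = 11:18 PM on Jan 10.
Layover = 12:03 AM − 11:18 PM (+1 day) = 45 minutes.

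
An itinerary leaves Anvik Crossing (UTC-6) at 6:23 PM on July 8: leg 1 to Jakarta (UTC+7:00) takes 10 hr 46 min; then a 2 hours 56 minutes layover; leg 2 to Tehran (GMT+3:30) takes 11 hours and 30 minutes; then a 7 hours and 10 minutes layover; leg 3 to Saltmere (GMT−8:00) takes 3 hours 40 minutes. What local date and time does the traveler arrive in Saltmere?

4:25 AM on July 10

Convert departure to UTC: 6:23 PM + 6:00 = 12:23 AM UTC on Jul 9.
Add 10 hours and 46 minutes leg 1 → 11:09 AM UTC.
Add 2 hours and 56 minutes layover in Jakarta → 2:05 PM UTC.
Add 11 hours and 30 minutes leg 2 → 1:35 AM UTC (Jul 10).
Add 7 hours 10 minutes layover in Tehran → 8:45 AM UTC.
Add 3 hours and 40 minutes leg 3 → 12:25 PM UTC.
Saltmere is UTC−8:00, so local arrival = 12:25 PM − 8:00 = 4:25 AM on Jul 10.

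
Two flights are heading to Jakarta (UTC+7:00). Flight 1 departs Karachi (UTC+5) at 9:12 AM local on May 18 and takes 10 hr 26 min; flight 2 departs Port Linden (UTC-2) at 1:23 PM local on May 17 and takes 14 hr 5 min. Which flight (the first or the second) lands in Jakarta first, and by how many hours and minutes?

Flight 1 in UTC: 9:12 AM − 5:00 = 4:12 AM on May 18.
+10 hours 26 minutes → arrive 2:38 PM UTC on May 18.
Flight 2 in UTC: 1:23 PM + 2:00 = 3:23 PM on May 17.
+14 hours and 5 minutes → arrive 5:28 AM UTC on May 18.
Flight 2 lands earlier by 9 hours 10 minutes.

the second, by 9 hours 10 minutes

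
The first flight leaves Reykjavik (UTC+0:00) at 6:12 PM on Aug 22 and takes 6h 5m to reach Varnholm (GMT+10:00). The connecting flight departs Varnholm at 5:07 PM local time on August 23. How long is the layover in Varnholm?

Reykjavik is at UTC+0, so departure is already 6:12 PM UTC on Aug 22.
Add 6 hours and 5 minutes flight time → 12:17 AM UTC (Aug 23).
Varnholm is UTC+10:00, so local arrival = 12:17 AM + 10:00 = 10:17 AM on Aug 23.
Layover = 5:07 PM − 10:17 AM = 6 hours 50 minutes.

6 hours 50 minutes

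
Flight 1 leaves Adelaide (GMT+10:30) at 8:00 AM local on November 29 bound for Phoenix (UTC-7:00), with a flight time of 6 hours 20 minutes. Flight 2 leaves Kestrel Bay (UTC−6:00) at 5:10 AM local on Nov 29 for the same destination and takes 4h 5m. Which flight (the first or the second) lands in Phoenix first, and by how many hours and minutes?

Flight 1 in UTC: 8:00 AM − 10:30 = 9:30 PM on Nov 28.
+6 hours and 20 minutes → arrive 3:50 AM UTC on Nov 29.
Flight 2 in UTC: 5:10 AM + 6:00 = 11:10 AM on Nov 29.
+4 hours 5 minutes → arrive 3:15 PM UTC on Nov 29.
Flight 1 lands earlier by 11 hours 25 minutes.

the first, by 11 hours 25 minutes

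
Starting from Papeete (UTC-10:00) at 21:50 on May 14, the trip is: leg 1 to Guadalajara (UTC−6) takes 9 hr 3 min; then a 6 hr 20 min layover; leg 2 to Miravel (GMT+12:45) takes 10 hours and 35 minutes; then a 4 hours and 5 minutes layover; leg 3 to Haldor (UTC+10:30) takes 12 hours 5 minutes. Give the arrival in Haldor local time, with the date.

12:28 on May 17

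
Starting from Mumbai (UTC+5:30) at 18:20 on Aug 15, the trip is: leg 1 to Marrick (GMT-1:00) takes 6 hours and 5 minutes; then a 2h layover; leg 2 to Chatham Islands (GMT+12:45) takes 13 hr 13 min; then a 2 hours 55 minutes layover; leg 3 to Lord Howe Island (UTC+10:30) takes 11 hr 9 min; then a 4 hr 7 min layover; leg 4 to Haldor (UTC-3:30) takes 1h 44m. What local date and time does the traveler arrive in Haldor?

02:33 on August 17

Convert departure to UTC: 18:20 − 5:30 = 12:50 UTC on Aug 15.
Add 6 hours 5 minutes leg 1 → 18:55 UTC.
Add 2 hours layover in Marrick → 20:55 UTC.
Add 13 hours and 13 minutes leg 2 → 10:08 UTC (Aug 16).
Add 2 hours and 55 minutes layover in Chatham Islands → 13:03 UTC.
Add 11 hours and 9 minutes leg 3 → 00:12 UTC (Aug 17).
Add 4 hours 7 minutes layover in Lord Howe Island → 04:19 UTC.
Add 1 hour and 44 minutes leg 4 → 06:03 UTC.
Haldor is UTC−3:30, so local arrival = 06:03 − 3:30 = 02:33 on Aug 17.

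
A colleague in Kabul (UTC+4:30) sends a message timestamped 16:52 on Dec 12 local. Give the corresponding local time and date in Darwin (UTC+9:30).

Darwin is 5:00 ahead of Kabul.
Shift by the zone difference: 16:52 + 5:00 = 21:52 on Dec 12 in Darwin.

21:52 on December 12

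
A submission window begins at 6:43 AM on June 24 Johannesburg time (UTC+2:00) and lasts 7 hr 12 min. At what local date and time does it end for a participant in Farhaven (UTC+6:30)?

Convert start to UTC: 6:43 AM − 2:00 = 4:43 AM UTC on Jun 24.
Add 7 hours 12 minutes duration → 11:55 AM UTC.
Farhaven is UTC+6:30, so local end time = 11:55 AM + 6:30 = 6:25 PM on Jun 24.

6:25 PM on June 24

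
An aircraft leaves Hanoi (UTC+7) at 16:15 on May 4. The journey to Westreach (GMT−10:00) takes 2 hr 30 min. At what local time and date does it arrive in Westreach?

01:45 on May 4

Convert departure to UTC: 16:15 − 7:00 = 09:15 UTC on May 4.
Add 2 hours 30 minutes travel time → 11:45 UTC.
Westreach is UTC−10:00, so local arrival = 11:45 − 10:00 = 01:45 on May 4.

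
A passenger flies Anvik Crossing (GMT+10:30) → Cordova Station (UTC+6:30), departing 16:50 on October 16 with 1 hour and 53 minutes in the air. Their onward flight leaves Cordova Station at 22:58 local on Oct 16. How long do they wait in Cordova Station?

Convert departure to UTC: 16:50 − 10:30 = 06:20 UTC on Oct 16.
Add 1 hour 53 minutes flight time → 08:13 UTC.
Cordova Station is UTC+6:30, so local arrival = 08:13 + 6:30 = 14:43 on Oct 16.
Layover = 22:58 − 14:43 = 8 hours 15 minutes.

8 hours 15 minutes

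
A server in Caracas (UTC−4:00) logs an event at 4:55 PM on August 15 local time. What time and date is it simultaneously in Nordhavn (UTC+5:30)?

2:25 AM on August 16

In UTC: 4:55 PM + 4:00 = 8:55 PM on Aug 15.
Nordhavn is UTC+5:30: 8:55 PM + 5:30 = 2:25 AM on Aug 16.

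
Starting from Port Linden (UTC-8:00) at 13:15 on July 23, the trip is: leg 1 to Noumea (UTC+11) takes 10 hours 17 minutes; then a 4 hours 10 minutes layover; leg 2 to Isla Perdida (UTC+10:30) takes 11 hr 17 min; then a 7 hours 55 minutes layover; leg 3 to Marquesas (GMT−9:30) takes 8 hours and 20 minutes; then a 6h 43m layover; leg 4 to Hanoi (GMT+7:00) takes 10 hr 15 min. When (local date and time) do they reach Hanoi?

Convert departure to UTC: 13:15 + 8:00 = 21:15 UTC on Jul 23.
Add 10 hours 17 minutes leg 1 → 07:32 UTC (Jul 24).
Add 4 hours 10 minutes layover in Noumea → 11:42 UTC.
Add 11 hours 17 minutes leg 2 → 22:59 UTC.
Add 7 hours and 55 minutes layover in Isla Perdida → 06:54 UTC (Jul 25).
Add 8 hours 20 minutes leg 3 → 15:14 UTC.
Add 6 hours and 43 minutes layover in Marquesas → 21:57 UTC.
Add 10 hours and 15 minutes leg 4 → 08:12 UTC (Jul 26).
Hanoi is UTC+7:00, so local arrival = 08:12 + 7:00 = 15:12 on Jul 26.

15:12 on July 26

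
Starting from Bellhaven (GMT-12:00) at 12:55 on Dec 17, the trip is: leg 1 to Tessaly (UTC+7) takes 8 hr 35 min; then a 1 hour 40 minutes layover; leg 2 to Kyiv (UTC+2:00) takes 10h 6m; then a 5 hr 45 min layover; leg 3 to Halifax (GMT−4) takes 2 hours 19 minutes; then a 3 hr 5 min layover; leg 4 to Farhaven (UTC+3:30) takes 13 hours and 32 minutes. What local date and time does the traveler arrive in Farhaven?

01:27 on December 20

Convert departure to UTC: 12:55 + 12:00 = 00:55 UTC on Dec 18.
Add 8 hours and 35 minutes leg 1 → 09:30 UTC.
Add 1 hour and 40 minutes layover in Tessaly → 11:10 UTC.
Add 10 hours 6 minutes leg 2 → 21:16 UTC.
Add 5 hours 45 minutes layover in Kyiv → 03:01 UTC (Dec 19).
Add 2 hours and 19 minutes leg 3 → 05:20 UTC.
Add 3 hours 5 minutes layover in Halifax → 08:25 UTC.
Add 13 hours and 32 minutes leg 4 → 21:57 UTC.
Farhaven is UTC+3:30, so local arrival = 21:57 + 3:30 = 01:27 on Dec 20.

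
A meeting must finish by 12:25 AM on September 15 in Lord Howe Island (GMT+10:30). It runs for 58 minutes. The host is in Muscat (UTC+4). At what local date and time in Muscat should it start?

4:57 PM on September 14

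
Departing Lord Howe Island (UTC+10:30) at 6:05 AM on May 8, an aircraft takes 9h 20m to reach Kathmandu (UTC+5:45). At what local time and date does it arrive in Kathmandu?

Convert departure to UTC: 6:05 AM − 10:30 = 7:35 PM UTC on May 7.
Add 9 hours and 20 minutes travel time → 4:55 AM UTC (May 8).
Kathmandu is UTC+5:45, so local arrival = 4:55 AM + 5:45 = 10:40 AM on May 8.

10:40 AM on May 8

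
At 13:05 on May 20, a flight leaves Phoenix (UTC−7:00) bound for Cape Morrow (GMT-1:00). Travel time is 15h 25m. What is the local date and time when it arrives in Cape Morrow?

Cape Morrow is 6:00 ahead of Phoenix.
After 15 hours 25 minutes it is 04:30 (May 21) in Phoenix.
Shift by the zone difference: 04:30 + 6:00 = 10:30 on May 21 in Cape Morrow.

10:30 on May 21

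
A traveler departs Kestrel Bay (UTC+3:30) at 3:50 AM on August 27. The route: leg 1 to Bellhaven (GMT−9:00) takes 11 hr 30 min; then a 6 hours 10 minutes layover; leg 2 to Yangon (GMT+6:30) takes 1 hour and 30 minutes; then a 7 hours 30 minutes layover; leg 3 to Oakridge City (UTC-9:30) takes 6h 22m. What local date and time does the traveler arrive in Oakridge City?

11:52 PM on August 27

Convert departure to UTC: 3:50 AM − 3:30 = 12:20 AM UTC on Aug 27.
Add 11 hours 30 minutes leg 1 → 11:50 AM UTC.
Add 6 hours and 10 minutes layover in Bellhaven → 6:00 PM UTC.
Add 1 hour and 30 minutes leg 2 → 7:30 PM UTC.
Add 7 hours and 30 minutes layover in Yangon → 3:00 AM UTC (Aug 28).
Add 6 hours 22 minutes leg 3 → 9:22 AM UTC.
Oakridge City is UTC−9:30, so local arrival = 9:22 AM − 9:30 = 11:52 PM on Aug 27.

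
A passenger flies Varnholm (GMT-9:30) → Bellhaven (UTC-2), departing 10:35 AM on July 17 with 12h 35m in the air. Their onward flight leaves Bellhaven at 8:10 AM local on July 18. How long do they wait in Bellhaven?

Convert departure to UTC: 10:35 AM + 9:30 = 8:05 PM UTC on Jul 17.
Add 12 hours 35 minutes flight time → 8:40 AM UTC (Jul 18).
Bellhaven is UTC−2:00, so local arrival = 8:40 AM − 2:00 = 6:40 AM on Jul 18.
Layover = 8:10 AM − 6:40 AM = 1 hour 30 minutes.

1 hour 30 minutes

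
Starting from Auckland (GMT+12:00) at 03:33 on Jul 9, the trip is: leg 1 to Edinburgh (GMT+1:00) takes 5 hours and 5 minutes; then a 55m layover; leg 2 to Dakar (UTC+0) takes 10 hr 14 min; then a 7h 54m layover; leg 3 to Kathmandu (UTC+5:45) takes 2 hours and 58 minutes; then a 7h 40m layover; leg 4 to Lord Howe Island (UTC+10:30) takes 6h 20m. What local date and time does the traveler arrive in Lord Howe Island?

19:09 on July 10

Convert departure to UTC: 03:33 − 12:00 = 15:33 UTC on Jul 8.
Add 5 hours and 5 minutes leg 1 → 20:38 UTC.
Add 55 minutes layover in Edinburgh → 21:33 UTC.
Add 10 hours 14 minutes leg 2 → 07:47 UTC (Jul 9).
Add 7 hours and 54 minutes layover in Dakar → 15:41 UTC.
Add 2 hours 58 minutes leg 3 → 18:39 UTC.
Add 7 hours and 40 minutes layover in Kathmandu → 02:19 UTC (Jul 10).
Add 6 hours and 20 minutes leg 4 → 08:39 UTC.
Lord Howe Island is UTC+10:30, so local arrival = 08:39 + 10:30 = 19:09 on Jul 10.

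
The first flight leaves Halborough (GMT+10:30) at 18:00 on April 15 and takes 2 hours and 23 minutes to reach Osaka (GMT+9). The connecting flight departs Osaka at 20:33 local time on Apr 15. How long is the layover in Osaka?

Convert departure to UTC: 18:00 − 10:30 = 07:30 UTC on Apr 15.
Add 2 hours 23 minutes flight time → 09:53 UTC.
Osaka is UTC+9:00, so local arrival = 09:53 + 9:00 = 18:53 on Apr 15.
Layover = 20:33 − 18:53 = 1 hour 40 minutes.

1 hour 40 minutes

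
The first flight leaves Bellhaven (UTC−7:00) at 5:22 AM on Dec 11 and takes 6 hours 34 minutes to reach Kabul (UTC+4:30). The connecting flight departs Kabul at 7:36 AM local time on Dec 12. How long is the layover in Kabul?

8 hours 10 minutes

Convert departure to UTC: 5:22 AM + 7:00 = 12:22 PM UTC on Dec 11.
Add 6 hours and 34 minutes flight time → 6:56 PM UTC.
Kabul is UTC+4:30, so local arrival = 6:56 PM + 4:30 = 11:26 PM on Dec 11.
Layover = 7:36 AM − 11:26 PM (+1 day) = 8 hours 10 minutes.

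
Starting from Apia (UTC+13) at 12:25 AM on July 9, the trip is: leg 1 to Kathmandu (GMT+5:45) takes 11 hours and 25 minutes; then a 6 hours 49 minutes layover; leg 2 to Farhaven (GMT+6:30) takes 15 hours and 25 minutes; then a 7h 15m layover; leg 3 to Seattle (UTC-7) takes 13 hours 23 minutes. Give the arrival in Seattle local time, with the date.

Convert departure to UTC: 12:25 AM − 13:00 = 11:25 AM UTC on Jul 8.
Add 11 hours and 25 minutes leg 1 → 10:50 PM UTC.
Add 6 hours and 49 minutes layover in Kathmandu → 5:39 AM UTC (Jul 9).
Add 15 hours and 25 minutes leg 2 → 9:04 PM UTC.
Add 7 hours and 15 minutes layover in Farhaven → 4:19 AM UTC (Jul 10).
Add 13 hours 23 minutes leg 3 → 5:42 PM UTC.
Seattle is UTC−7:00, so local arrival = 5:42 PM − 7:00 = 10:42 AM on Jul 10.

10:42 AM on July 10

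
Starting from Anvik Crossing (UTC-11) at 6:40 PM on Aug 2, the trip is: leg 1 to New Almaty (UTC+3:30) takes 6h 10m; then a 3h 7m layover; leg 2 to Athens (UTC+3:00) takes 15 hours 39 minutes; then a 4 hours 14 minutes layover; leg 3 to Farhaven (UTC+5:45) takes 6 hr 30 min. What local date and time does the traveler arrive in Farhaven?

Convert departure to UTC: 6:40 PM + 11:00 = 5:40 AM UTC on Aug 3.
Add 6 hours and 10 minutes leg 1 → 11:50 AM UTC.
Add 3 hours and 7 minutes layover in New Almaty → 2:57 PM UTC.
Add 15 hours and 39 minutes leg 2 → 6:36 AM UTC (Aug 4).
Add 4 hours and 14 minutes layover in Athens → 10:50 AM UTC.
Add 6 hours 30 minutes leg 3 → 5:20 PM UTC.
Farhaven is UTC+5:45, so local arrival = 5:20 PM + 5:45 = 11:05 PM on Aug 4.

11:05 PM on August 4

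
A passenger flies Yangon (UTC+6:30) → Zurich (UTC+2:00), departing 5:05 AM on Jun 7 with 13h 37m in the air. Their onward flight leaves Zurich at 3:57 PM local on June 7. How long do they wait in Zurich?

Convert departure to UTC: 5:05 AM − 6:30 = 10:35 PM UTC on Jun 6.
Add 13 hours and 37 minutes flight time → 12:12 PM UTC (Jun 7).
Zurich is UTC+2:00, so local arrival = 12:12 PM + 2:00 = 2:12 PM on Jun 7.
Layover = 3:57 PM − 2:12 PM = 1 hour 45 minutes.

1 hour 45 minutes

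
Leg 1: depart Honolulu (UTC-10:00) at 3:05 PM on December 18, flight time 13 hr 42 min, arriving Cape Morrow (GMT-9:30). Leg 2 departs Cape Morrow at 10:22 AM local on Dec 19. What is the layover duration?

5 hours 5 minutes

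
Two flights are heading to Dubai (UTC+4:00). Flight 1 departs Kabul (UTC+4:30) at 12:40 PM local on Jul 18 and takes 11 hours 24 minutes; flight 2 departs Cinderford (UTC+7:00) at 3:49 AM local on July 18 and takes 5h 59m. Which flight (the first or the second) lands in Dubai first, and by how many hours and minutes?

the second, by 16 hours 46 minutes

Flight 1 in UTC: 12:40 PM − 4:30 = 8:10 AM on Jul 18.
+11 hours and 24 minutes → arrive 7:34 PM UTC on Jul 18.
Flight 2 in UTC: 3:49 AM − 7:00 = 8:49 PM on Jul 17.
+5 hours 59 minutes → arrive 2:48 AM UTC on Jul 18.
Flight 2 lands earlier by 16 hours 46 minutes.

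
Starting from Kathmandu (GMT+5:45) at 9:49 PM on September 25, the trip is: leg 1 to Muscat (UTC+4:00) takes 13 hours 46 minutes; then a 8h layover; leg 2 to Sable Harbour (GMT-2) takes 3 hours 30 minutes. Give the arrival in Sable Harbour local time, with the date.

3:20 PM on September 26

Convert departure to UTC: 9:49 PM − 5:45 = 4:04 PM UTC on Sep 25.
Add 13 hours and 46 minutes leg 1 → 5:50 AM UTC (Sep 26).
Add 8 hours layover in Muscat → 1:50 PM UTC.
Add 3 hours 30 minutes leg 2 → 5:20 PM UTC.
Sable Harbour is UTC−2:00, so local arrival = 5:20 PM − 2:00 = 3:20 PM on Sep 26.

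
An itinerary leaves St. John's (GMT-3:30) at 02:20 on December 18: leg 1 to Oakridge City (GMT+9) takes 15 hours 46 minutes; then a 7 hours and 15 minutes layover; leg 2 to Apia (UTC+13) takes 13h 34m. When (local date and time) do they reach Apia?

Convert departure to UTC: 02:20 + 3:30 = 05:50 UTC on Dec 18.
Add 15 hours 46 minutes leg 1 → 21:36 UTC.
Add 7 hours and 15 minutes layover in Oakridge City → 04:51 UTC (Dec 19).
Add 13 hours 34 minutes leg 2 → 18:25 UTC.
Apia is UTC+13:00, so local arrival = 18:25 + 13:00 = 07:25 on Dec 20.

07:25 on December 20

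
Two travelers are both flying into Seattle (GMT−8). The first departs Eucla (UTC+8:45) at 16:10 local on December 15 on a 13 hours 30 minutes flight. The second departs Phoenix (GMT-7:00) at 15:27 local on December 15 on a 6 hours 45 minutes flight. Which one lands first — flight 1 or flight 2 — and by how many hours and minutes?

Flight 1 in UTC: 16:10 − 8:45 = 07:25 on Dec 15.
+13 hours and 30 minutes → arrive 20:55 UTC on Dec 15.
Flight 2 in UTC: 15:27 + 7:00 = 22:27 on Dec 15.
+6 hours 45 minutes → arrive 05:12 UTC on Dec 16.
Flight 1 lands earlier by 8 hours 17 minutes.

the first, by 8 hours 17 minutes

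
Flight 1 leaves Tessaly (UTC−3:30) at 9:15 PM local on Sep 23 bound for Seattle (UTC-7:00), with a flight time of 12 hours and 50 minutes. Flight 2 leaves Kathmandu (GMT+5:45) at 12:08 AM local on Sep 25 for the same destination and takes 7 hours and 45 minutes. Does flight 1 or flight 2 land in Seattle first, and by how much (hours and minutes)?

Flight 1 in UTC: 9:15 PM + 3:30 = 12:45 AM on Sep 24.
+12 hours 50 minutes → arrive 1:35 PM UTC on Sep 24.
Flight 2 in UTC: 12:08 AM − 5:45 = 6:23 PM on Sep 24.
+7 hours 45 minutes → arrive 2:08 AM UTC on Sep 25.
Flight 1 lands earlier by 12 hours 33 minutes.

the first, by 12 hours 33 minutes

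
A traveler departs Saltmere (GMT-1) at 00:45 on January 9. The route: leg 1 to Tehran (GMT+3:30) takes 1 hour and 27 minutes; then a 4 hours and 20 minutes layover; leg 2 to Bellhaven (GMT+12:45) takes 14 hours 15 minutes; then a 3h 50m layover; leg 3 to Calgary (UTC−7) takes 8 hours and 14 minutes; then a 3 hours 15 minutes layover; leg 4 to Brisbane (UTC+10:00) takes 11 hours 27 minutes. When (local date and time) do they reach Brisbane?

Convert departure to UTC: 00:45 + 1:00 = 01:45 UTC on Jan 9.
Add 1 hour 27 minutes leg 1 → 03:12 UTC.
Add 4 hours and 20 minutes layover in Tehran → 07:32 UTC.
Add 14 hours and 15 minutes leg 2 → 21:47 UTC.
Add 3 hours 50 minutes layover in Bellhaven → 01:37 UTC (Jan 10).
Add 8 hours and 14 minutes leg 3 → 09:51 UTC.
Add 3 hours 15 minutes layover in Calgary → 13:06 UTC.
Add 11 hours and 27 minutes leg 4 → 00:33 UTC (Jan 11).
Brisbane is UTC+10:00, so local arrival = 00:33 + 10:00 = 10:33 on Jan 11.

10:33 on Jan 11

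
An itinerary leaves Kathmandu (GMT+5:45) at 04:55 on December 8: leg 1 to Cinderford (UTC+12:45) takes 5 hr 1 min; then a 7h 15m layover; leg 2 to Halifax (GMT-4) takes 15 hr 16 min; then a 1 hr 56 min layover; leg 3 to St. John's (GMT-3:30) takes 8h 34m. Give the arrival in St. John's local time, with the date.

09:42 on December 9

Convert departure to UTC: 04:55 − 5:45 = 23:10 UTC on Dec 7.
Add 5 hours and 1 minute leg 1 → 04:11 UTC (Dec 8).
Add 7 hours and 15 minutes layover in Cinderford → 11:26 UTC.
Add 15 hours and 16 minutes leg 2 → 02:42 UTC (Dec 9).
Add 1 hour 56 minutes layover in Halifax → 04:38 UTC.
Add 8 hours and 34 minutes leg 3 → 13:12 UTC.
St. John's is UTC−3:30, so local arrival = 13:12 − 3:30 = 09:42 on Dec 9.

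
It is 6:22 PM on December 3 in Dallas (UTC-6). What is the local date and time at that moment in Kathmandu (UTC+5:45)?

6:07 AM on Dec 4

Kathmandu is 11:45 ahead of Dallas.
Shift by the zone difference: 6:22 PM + 11:45 = 6:07 AM on Dec 4 in Kathmandu.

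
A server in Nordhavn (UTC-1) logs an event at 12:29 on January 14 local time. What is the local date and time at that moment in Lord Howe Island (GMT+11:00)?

In UTC: 12:29 + 1:00 = 13:29 on Jan 14.
Lord Howe Island is UTC+11:00: 13:29 + 11:00 = 00:29 on Jan 15.

00:29 on Jan 15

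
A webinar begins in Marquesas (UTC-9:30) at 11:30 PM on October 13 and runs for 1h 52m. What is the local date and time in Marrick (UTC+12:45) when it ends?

11:37 PM on October 14

Convert start to UTC: 11:30 PM + 9:30 = 9:00 AM UTC on Oct 14.
Add 1 hour and 52 minutes duration → 10:52 AM UTC.
Marrick is UTC+12:45, so local end time = 10:52 AM + 12:45 = 11:37 PM on Oct 14.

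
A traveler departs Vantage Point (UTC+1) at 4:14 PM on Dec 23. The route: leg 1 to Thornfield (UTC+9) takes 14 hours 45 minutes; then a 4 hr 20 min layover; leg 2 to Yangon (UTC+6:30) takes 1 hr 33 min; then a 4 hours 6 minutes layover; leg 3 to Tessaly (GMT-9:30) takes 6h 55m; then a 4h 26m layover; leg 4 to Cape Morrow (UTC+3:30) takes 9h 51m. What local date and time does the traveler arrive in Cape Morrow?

Convert departure to UTC: 4:14 PM − 1:00 = 3:14 PM UTC on Dec 23.
Add 14 hours and 45 minutes leg 1 → 5:59 AM UTC (Dec 24).
Add 4 hours 20 minutes layover in Thornfield → 10:19 AM UTC.
Add 1 hour 33 minutes leg 2 → 11:52 AM UTC.
Add 4 hours 6 minutes layover in Yangon → 3:58 PM UTC.
Add 6 hours and 55 minutes leg 3 → 10:53 PM UTC.
Add 4 hours 26 minutes layover in Tessaly → 3:19 AM UTC (Dec 25).
Add 9 hours 51 minutes leg 4 → 1:10 PM UTC.
Cape Morrow is UTC+3:30, so local arrival = 1:10 PM + 3:30 = 4:40 PM on Dec 25.

4:40 PM on Dec 25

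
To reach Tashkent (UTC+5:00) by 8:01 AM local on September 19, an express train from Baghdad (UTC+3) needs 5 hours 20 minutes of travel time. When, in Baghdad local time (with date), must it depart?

Target arrival in UTC: 8:01 AM − 5:00 = 3:01 AM on Sep 19.
Subtract 5 hours and 20 minutes → departure 9:41 PM UTC on Sep 18.
Baghdad is UTC+3:00: 9:41 PM + 3:00 = 12:41 AM on Sep 19.

12:41 AM on September 19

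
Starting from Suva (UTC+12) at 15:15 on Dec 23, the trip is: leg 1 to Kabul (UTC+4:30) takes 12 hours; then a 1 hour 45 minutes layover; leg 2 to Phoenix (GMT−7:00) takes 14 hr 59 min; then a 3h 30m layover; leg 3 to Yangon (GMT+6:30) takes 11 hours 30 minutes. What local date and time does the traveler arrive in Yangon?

05:29 on December 25

Convert departure to UTC: 15:15 − 12:00 = 03:15 UTC on Dec 23.
Add 12 hours leg 1 → 15:15 UTC.
Add 1 hour 45 minutes layover in Kabul → 17:00 UTC.
Add 14 hours 59 minutes leg 2 → 07:59 UTC (Dec 24).
Add 3 hours and 30 minutes layover in Phoenix → 11:29 UTC.
Add 11 hours and 30 minutes leg 3 → 22:59 UTC.
Yangon is UTC+6:30, so local arrival = 22:59 + 6:30 = 05:29 on Dec 25.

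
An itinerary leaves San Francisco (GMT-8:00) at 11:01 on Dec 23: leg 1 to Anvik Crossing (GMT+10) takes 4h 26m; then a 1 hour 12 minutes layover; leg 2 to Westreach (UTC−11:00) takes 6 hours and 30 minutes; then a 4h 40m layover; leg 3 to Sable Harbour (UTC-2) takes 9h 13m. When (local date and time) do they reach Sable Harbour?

19:02 on December 24

Convert departure to UTC: 11:01 + 8:00 = 19:01 UTC on Dec 23.
Add 4 hours 26 minutes leg 1 → 23:27 UTC.
Add 1 hour 12 minutes layover in Anvik Crossing → 00:39 UTC (Dec 24).
Add 6 hours and 30 minutes leg 2 → 07:09 UTC.
Add 4 hours 40 minutes layover in Westreach → 11:49 UTC.
Add 9 hours and 13 minutes leg 3 → 21:02 UTC.
Sable Harbour is UTC−2:00, so local arrival = 21:02 − 2:00 = 19:02 on Dec 24.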